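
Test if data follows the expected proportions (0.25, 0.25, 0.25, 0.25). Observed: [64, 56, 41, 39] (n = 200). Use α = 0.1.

Expected: [50.0, 50.0, 50.0, 50.0]. χ² = 8.68. df = 3, critical = 6.251. Reject H₀.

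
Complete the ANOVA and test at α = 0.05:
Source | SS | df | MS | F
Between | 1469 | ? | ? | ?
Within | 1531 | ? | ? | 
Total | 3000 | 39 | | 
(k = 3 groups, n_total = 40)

df_between = 2, df_within = 37. MS_between = 734.5, MS_within = 41.38. F = 17.751, F_crit ≈ 3.252. Reject H₀.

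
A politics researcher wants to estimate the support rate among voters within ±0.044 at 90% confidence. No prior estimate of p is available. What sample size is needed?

Conservative approach: use p = 0.5 (maximizes p(1-p) = 0.25). n = z²(0.25)/E² = 1.645²×0.25/0.044² = 349.4 → n = 350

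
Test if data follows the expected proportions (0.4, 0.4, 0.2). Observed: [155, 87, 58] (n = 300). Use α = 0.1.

Expected: [120.0, 120.0, 60.0]. χ² = 19.35. df = 2, critical = 4.605. Reject H₀.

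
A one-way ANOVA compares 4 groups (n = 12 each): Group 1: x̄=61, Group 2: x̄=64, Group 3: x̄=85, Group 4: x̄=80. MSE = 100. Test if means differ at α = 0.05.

Grand mean = 72.5. SS_between = 5004.0, MS_between = 1668.0. F = 16.68, F_crit ≈ 2.816. Reject H₀.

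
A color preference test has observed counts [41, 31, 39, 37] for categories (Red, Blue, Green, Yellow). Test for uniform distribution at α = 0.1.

Expected = 37 each. χ² = Σ(O-E)²/E = 1.514. df = 3, critical value = 6.251. Fail to reject H₀.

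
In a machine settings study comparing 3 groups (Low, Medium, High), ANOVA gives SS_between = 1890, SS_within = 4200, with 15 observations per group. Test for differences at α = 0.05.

df_between = 2, df_within = 42. F = MS_between/MS_within = 945.0/100.0 = 9.45. F_crit ≈ 3.22. Reject H₀. At least one mean differs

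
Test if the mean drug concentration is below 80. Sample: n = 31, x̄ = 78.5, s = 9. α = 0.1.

t = (78.5 - 80)/(9/√31) = -0.928, df = 30. Critical t = -1.31. Fail to reject H₀.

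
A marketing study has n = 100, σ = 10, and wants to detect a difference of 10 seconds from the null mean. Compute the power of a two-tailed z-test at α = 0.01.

SE = σ/√n = 10/√100 = 1.0. Non-centrality λ = d/SE = 10/1.0 = 10.0. Power ≈ Φ(λ - z_{α/2}) = Φ(10.0 - 2.576) = Φ(7.424) = 1.0.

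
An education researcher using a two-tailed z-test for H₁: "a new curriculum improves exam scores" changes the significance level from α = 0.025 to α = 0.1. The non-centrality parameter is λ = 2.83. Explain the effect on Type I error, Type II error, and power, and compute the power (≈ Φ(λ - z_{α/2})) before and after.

Increasing α from 0.025 to 0.1:
• Type I error rate increases (α is the Type I rate by definition).
• Critical value moves from z_{α/2} = 2.241 to 1.645, so power = Φ(λ - z_{α/2}) goes from Φ(2.83 - 2.241) = 0.722 to Φ(2.83 - 1.645) = 0.882.
• Type II error rate β = 1 - power therefore decreases (0.278 → 0.118).
Appropriate when false negatives are costly — here, keeping the old curriculum when the new one would have helped students.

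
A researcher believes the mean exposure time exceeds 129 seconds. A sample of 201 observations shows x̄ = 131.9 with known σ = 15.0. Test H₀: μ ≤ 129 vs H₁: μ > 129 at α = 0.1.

z = 2.741. Critical value: 1.28. Reject H₀.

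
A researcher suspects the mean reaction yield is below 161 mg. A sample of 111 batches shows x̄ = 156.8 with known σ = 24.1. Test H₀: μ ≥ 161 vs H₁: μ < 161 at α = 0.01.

z = -1.836. Critical value: -2.33. Fail to reject H₀.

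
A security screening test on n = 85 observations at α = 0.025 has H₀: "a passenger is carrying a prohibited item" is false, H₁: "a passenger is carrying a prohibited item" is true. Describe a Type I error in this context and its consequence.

Type I error: rejecting H₀ when it is true — concluding that a passenger is carrying a prohibited item when in fact it is not. Consequence: detaining an innocent passenger — delay and inconvenience.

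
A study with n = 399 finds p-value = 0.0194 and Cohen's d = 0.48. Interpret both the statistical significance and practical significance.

Statistically significant (p = 0.0194 < 0.05). Cohen's d = 0.48 indicates a small effect size. Both statistical and practical significance should be considered.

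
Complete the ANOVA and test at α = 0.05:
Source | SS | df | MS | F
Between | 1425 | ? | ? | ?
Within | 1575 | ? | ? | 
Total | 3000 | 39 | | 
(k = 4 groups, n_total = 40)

df_between = 3, df_within = 36. MS_between = 475.0, MS_within = 43.75. F = 10.857, F_crit ≈ 2.866. Reject H₀.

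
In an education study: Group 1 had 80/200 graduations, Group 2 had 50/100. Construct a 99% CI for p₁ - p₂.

p̂₁ = 0.4, p̂₂ = 0.5. Difference = -0.1. CI = (-0.257, 0.057)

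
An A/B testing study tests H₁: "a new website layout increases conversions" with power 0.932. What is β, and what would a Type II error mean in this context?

β = 1 - power = 1 - 0.932 = 0.068. A Type II error is failing to reject H₀ when H₀ is false (false negative) — here, failing to conclude that a new website layout increases conversions when in fact it is true. Consequence: discarding a layout that would have improved conversions — lost revenue.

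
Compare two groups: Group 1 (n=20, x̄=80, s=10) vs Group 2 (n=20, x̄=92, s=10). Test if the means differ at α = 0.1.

Pooled sp = 10.0. t = -3.795, df = 38. Critical t = ±1.686. Reject H₀.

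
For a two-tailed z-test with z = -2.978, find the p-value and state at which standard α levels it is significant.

p = 2·P(Z > |-2.978|) = 2·(1 - Φ(2.978)) ≈ 0.0029. Significant at α = 0.1; Significant at α = 0.05; Significant at α = 0.01.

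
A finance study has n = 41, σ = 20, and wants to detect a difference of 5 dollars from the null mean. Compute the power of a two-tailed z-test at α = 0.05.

SE = σ/√n = 20/√41 = 3.123. Non-centrality λ = d/SE = 5/3.123 = 1.601. Power ≈ Φ(λ - z_{α/2}) = Φ(1.601 - 1.96) = Φ(-0.359) = 0.36.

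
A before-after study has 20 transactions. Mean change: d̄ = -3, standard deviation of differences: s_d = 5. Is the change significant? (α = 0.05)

t = d̄/(s_d/√n) = -3/(5/√20) = -2.683. df = 19, critical t = ±2.093. Reject H₀.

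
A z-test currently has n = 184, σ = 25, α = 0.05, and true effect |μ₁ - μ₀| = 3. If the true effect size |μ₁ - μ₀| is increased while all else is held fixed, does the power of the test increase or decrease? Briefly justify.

Power increases: a larger true effect increases the non-centrality λ = |μ₁ - μ₀|/(σ/√n).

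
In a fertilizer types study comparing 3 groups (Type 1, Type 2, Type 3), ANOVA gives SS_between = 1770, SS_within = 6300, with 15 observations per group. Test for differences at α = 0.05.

df_between = 2, df_within = 42. F = MS_between/MS_within = 885.0/150.0 = 5.9. F_crit ≈ 3.22. Reject H₀. At least one mean differs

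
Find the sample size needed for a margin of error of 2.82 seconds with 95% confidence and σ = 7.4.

n = (z*σ/E)² = (1.96×7.4/2.82)² = 26.5 → n = 27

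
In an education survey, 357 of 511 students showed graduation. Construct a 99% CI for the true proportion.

p̂ = 0.699. CI = p̂ ± z*√(p̂(1-p̂)/n) = (0.646, 0.751)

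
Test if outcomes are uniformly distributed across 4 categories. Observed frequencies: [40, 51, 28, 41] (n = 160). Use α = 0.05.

Expected = 40 each. χ² = Σ(O-E)²/E = 6.65. df = 3, critical value = 7.815. Fail to reject H₀.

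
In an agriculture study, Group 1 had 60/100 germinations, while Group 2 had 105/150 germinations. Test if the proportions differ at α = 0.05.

p̂₁ = 0.6, p̂₂ = 0.7, pooled p̂ = 0.66. z = -1.635. Critical: ±1.96. Fail to reject H₀.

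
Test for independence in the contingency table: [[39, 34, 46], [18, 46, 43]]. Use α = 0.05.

χ² = 9.026. df = 2, critical = 5.991. Reject H₀. Variables are dependent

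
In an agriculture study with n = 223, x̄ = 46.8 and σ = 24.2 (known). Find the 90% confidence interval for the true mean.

CI = x̄ ± z*(σ/√n) = 46.8 ± 1.645(24.2/√223) = 46.8 ± 2.67 = (44.13, 49.47)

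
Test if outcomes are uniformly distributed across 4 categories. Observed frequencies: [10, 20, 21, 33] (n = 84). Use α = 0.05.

Expected = 21 each. χ² = Σ(O-E)²/E = 12.667. df = 3, critical value = 7.815. Reject H₀.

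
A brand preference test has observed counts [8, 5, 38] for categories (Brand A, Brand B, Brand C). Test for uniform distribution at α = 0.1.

Expected = 17 each. χ² = Σ(O-E)²/E = 39.176. df = 2, critical value = 4.605. Reject H₀.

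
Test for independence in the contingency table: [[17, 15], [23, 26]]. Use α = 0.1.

χ² = 0.296. df = 1, critical = 2.706. Fail to reject H₀. No evidence of dependence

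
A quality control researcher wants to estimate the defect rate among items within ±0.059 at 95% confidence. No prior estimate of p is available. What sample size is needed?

Conservative approach: use p = 0.5 (maximizes p(1-p) = 0.25). n = z²(0.25)/E² = 1.96²×0.25/0.059² = 275.9 → n = 276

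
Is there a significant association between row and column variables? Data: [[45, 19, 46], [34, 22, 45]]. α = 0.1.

χ² = 1.381. df = 2, critical = 4.605. Fail to reject H₀. No evidence of dependence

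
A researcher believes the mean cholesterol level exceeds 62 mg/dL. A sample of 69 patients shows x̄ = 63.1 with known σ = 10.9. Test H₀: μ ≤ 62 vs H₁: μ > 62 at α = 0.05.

z = 0.838. Critical value: 1.645. Fail to reject H₀.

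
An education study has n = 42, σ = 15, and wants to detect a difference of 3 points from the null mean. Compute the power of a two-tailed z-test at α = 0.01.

SE = σ/√n = 15/√42 = 2.315. Non-centrality λ = d/SE = 3/2.315 = 1.296. Power ≈ Φ(λ - z_{α/2}) = Φ(1.296 - 2.576) = Φ(-1.28) = 0.1.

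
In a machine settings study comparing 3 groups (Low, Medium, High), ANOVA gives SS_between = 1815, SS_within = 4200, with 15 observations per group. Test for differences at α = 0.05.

df_between = 2, df_within = 42. F = MS_between/MS_within = 907.5/100.0 = 9.075. F_crit ≈ 3.22. Reject H₀. At least one mean differs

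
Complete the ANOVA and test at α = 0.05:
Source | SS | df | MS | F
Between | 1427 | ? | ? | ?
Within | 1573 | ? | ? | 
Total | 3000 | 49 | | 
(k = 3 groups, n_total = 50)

df_between = 2, df_within = 47. MS_between = 713.5, MS_within = 33.47. F = 21.319, F_crit ≈ 3.195. Reject H₀.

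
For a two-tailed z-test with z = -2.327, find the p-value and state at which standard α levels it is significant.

p = 2·P(Z > |-2.327|) = 2·(1 - Φ(2.327)) ≈ 0.02. Significant at α = 0.1; Significant at α = 0.05.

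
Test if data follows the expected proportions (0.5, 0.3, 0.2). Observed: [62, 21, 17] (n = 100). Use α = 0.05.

Expected: [50.0, 30.0, 20.0]. χ² = 6.03. df = 2, critical = 5.991. Reject H₀.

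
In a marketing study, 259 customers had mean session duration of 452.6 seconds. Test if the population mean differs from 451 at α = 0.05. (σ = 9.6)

z = (x̄ - μ₀)/(σ/√n) = (452.6 - 451)/(9.6/√259) = 2.682. Critical value: ±1.96. Since |2.682| > 1.96, Reject H₀.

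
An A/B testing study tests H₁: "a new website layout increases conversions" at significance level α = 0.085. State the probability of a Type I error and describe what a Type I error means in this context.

P(Type I error) = α = 0.085. A Type I error is rejecting H₀ when H₀ is actually true (false positive) — here, concluding that a new website layout increases conversions when in fact this is not the case. Consequence: rolling out a layout that doesn't actually help — wasted engineering effort.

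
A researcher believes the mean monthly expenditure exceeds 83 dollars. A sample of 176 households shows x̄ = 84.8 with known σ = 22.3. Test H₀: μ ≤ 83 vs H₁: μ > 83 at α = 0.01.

z = 1.071. Critical value: 2.33. Fail to reject H₀.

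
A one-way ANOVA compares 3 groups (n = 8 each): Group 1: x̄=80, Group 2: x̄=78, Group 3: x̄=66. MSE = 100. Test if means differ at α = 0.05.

Grand mean = 74.67. SS_between = 917.33, MS_between = 458.67. F = 4.587, F_crit ≈ 3.467. Reject H₀.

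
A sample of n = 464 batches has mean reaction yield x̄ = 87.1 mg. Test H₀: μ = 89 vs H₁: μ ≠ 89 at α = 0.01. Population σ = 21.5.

z = (x̄ - μ₀)/(σ/√n) = (87.1 - 89)/(21.5/√464) = -1.904. Critical value: ±2.576. Since |-1.904| ≤ 2.576, Fail to reject H₀.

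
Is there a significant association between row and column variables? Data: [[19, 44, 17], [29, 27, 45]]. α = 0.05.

χ² = 16.586. df = 2, critical = 5.991. Reject H₀. Variables are dependent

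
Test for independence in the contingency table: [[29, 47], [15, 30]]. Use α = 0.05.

χ² = 0.284. df = 1, critical = 3.841. Fail to reject H₀. No evidence of dependence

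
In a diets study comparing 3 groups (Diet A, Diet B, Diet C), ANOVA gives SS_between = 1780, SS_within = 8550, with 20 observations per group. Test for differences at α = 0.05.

df_between = 2, df_within = 57. F = MS_between/MS_within = 890.0/150.0 = 5.933. F_crit ≈ 3.159. Reject H₀. At least one mean differs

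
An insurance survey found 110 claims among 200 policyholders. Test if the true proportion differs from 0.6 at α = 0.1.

p̂ = 0.55, p₀ = 0.6. z = (p̂ - p₀)/√(p₀(1-p₀)/n) = -1.443. Critical: ±1.645. Fail to reject H₀.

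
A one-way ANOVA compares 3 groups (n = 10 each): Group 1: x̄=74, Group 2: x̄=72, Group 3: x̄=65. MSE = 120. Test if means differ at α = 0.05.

Grand mean = 70.33. SS_between = 446.67, MS_between = 223.33. F = 1.861, F_crit ≈ 3.354. Fail to reject H₀.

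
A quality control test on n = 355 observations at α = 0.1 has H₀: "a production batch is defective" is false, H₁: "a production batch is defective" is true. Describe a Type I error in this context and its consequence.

Type I error: rejecting H₀ when it is true — concluding that a production batch is defective when in fact it is not. Consequence: scrapping a good batch — wasted material and cost for no reason.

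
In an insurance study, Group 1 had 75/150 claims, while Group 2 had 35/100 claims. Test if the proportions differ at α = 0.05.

p̂₁ = 0.5, p̂₂ = 0.35, pooled p̂ = 0.44. z = 2.341. Critical: ±1.96. Reject H₀.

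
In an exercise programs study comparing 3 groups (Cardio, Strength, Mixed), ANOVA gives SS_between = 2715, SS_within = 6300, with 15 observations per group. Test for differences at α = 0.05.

df_between = 2, df_within = 42. F = MS_between/MS_within = 1357.5/150.0 = 9.05. F_crit ≈ 3.22. Reject H₀. At least one mean differs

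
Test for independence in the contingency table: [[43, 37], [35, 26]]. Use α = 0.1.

χ² = 0.184. df = 1, critical = 2.706. Fail to reject H₀. No evidence of dependence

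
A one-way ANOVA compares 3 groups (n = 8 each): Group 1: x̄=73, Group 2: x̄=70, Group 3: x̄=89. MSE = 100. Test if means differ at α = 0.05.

Grand mean = 77.33. SS_between = 1669.33, MS_between = 834.67. F = 8.347, F_crit ≈ 3.467. Reject H₀.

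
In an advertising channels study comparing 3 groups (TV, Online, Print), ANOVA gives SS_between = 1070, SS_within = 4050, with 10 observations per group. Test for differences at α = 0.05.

df_between = 2, df_within = 27. F = MS_between/MS_within = 535.0/150.0 = 3.567. F_crit ≈ 3.354. Reject H₀. At least one mean differs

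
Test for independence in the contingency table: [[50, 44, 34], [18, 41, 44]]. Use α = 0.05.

χ² = 13.904. df = 2, critical = 5.991. Reject H₀. Variables are dependent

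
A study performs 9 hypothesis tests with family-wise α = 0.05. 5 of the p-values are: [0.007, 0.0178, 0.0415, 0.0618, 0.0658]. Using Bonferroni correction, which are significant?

Bonferroni α = 0.05/9 = 0.00556. None of the given p-values are significant.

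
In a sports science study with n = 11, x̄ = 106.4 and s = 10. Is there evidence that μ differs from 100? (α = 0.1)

t = (x̄ - μ₀)/(s/√n) = (106.4 - 100)/(10/√11) = 2.123. df = 10, critical t = ±1.812. Reject H₀.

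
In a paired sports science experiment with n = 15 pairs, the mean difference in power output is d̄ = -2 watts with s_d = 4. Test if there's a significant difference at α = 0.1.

t = d̄/(s_d/√n) = -2/(4/√15) = -1.936. df = 14, critical t = ±1.761. Reject H₀.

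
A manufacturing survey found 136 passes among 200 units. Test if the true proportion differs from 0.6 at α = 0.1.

p̂ = 0.68, p₀ = 0.6. z = (p̂ - p₀)/√(p₀(1-p₀)/n) = 2.309. Critical: ±1.645. Reject H₀.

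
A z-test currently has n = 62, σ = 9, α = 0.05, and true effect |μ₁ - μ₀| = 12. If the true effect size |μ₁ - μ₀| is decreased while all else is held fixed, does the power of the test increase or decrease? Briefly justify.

Power decreases: a smaller true effect decreases the non-centrality λ = |μ₁ - μ₀|/(σ/√n).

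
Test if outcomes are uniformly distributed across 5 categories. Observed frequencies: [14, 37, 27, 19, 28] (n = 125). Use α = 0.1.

Expected = 25 each. χ² = Σ(O-E)²/E = 12.56. df = 4, critical value = 7.779. Reject H₀.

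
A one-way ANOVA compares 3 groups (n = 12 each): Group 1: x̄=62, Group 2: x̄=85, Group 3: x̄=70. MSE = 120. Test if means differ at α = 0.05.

Grand mean = 72.33. SS_between = 3272.0, MS_between = 1636.0. F = 13.633, F_crit ≈ 3.285. Reject H₀.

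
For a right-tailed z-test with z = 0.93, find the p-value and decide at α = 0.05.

p = P(Z > 0.93) = 1 - Φ(0.93) ≈ 0.1762. Since p ≥ 0.05, fail to reject H₀ (not significant) at α = 0.05.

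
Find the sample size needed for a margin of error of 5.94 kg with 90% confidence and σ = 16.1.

n = (z*σ/E)² = (1.645×16.1/5.94)² = 19.9 → n = 20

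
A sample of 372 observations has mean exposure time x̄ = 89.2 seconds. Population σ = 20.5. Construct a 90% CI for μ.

CI = x̄ ± z*(σ/√n) = 89.2 ± 1.645(20.5/√372) = 89.2 ± 1.75 = (87.45, 90.95)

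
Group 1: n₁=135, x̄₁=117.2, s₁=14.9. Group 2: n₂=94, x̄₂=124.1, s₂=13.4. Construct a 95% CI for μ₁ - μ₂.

Difference = -6.9. SE = √(14.9²/135 + 13.4²/94) = 1.885. CI = (-10.6, -3.2)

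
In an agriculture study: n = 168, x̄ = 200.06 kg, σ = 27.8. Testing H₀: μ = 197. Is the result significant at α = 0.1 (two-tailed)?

z = (200.06 - 197)/(27.8/√168) = 1.427. Since |z| ≤ 1.645, not significant at α = 0.1.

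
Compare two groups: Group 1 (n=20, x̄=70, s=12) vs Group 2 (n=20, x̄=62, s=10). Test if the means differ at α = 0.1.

Pooled sp = 11.05. t = 2.29, df = 38. Critical t = ±1.686. Reject H₀.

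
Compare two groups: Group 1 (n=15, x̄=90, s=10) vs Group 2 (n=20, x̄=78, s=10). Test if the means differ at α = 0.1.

Pooled sp = 10.0. t = 3.513, df = 33. Critical t = ±1.692. Reject H₀.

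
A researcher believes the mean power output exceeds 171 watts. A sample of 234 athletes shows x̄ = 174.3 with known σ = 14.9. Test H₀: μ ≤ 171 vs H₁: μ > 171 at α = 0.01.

z = 3.388. Critical value: 2.33. Reject H₀.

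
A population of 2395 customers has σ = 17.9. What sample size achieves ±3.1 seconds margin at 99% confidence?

Without FPC: n₀ = (2.576×17.9/3.1)² = 221.245. With FPC: n = n₀N/(n₀+N-1) = 202.6 → n = 203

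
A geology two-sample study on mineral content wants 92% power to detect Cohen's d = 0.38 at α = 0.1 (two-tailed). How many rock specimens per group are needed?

z_{α/2} = 1.645, z_β = Φ⁻¹(0.92) = 1.405. For small effect (d = 0.38): n per group = 2(z_{α/2} + z_β)²/d² = 2(1.645 + 1.405)²/0.38² = 128.8 → 129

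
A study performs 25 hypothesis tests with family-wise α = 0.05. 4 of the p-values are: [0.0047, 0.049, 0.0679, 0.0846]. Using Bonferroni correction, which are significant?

Bonferroni α = 0.05/25 = 0.002. None of the given p-values are significant.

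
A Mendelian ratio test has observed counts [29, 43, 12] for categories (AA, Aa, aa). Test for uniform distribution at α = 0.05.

Expected = 28 each. χ² = Σ(O-E)²/E = 17.214. df = 2, critical value = 5.991. Reject H₀.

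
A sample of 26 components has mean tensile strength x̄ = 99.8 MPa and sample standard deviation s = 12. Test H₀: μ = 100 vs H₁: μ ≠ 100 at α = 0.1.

t = (x̄ - μ₀)/(s/√n) = (99.8 - 100)/(12/√26) = -0.085. df = 25, critical t = ±1.708. Fail to reject H₀.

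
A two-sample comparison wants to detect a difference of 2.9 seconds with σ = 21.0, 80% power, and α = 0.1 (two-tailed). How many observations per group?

n per group = 2(z_α/2 + z_β)²σ²/d² = 2×(1.645 + 0.84)²×21.0²/2.9² = 647.6 → n = 648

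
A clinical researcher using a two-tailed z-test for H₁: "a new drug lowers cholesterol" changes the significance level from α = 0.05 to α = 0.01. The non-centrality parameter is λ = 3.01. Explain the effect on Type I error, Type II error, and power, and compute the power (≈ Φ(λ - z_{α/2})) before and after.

Decreasing α from 0.05 to 0.01:
• Type I error rate decreases (α is the Type I rate by definition).
• Critical value moves from z_{α/2} = 1.96 to 2.576, so power = Φ(λ - z_{α/2}) goes from Φ(3.01 - 1.96) = 0.853 to Φ(3.01 - 2.576) = 0.668.
• Type II error rate β = 1 - power therefore increases (0.147 → 0.332).
Appropriate when false positives are costly — here, approving an ineffective drug — patients take a useless medication and may skip effective alternatives.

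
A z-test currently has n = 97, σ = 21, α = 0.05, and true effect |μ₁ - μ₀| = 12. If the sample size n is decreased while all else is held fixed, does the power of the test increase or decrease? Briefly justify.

Power decreases: a smaller n inflates the standard error σ/√n, pulling the sampling distribution under H₁ back toward the critical value.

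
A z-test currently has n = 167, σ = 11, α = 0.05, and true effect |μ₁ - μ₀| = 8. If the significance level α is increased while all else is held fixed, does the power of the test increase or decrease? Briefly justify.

Power increases: a larger α lowers the critical value, so more of the H₁ sampling distribution falls in the rejection region.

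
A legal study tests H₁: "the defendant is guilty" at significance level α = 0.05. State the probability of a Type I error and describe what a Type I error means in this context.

P(Type I error) = α = 0.05. A Type I error is rejecting H₀ when H₀ is actually true (false positive) — here, concluding that the defendant is guilty when in fact this is not the case. Consequence: convicting an innocent person.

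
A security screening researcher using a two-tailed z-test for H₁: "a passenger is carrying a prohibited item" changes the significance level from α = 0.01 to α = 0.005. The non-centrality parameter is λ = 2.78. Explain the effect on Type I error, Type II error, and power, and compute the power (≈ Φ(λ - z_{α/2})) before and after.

Decreasing α from 0.01 to 0.005:
• Type I error rate decreases (α is the Type I rate by definition).
• Critical value moves from z_{α/2} = 2.576 to 2.807, so power = Φ(λ - z_{α/2}) goes from Φ(2.78 - 2.576) = 0.581 to Φ(2.78 - 2.807) = 0.489.
• Type II error rate β = 1 - power therefore increases (0.419 → 0.511).
Appropriate when false positives are costly — here, detaining an innocent passenger — delay and inconvenience.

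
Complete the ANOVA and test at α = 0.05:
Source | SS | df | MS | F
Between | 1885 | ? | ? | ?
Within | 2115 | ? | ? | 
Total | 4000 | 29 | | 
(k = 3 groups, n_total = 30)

df_between = 2, df_within = 27. MS_between = 942.5, MS_within = 78.33. F = 12.032, F_crit ≈ 3.354. Reject H₀.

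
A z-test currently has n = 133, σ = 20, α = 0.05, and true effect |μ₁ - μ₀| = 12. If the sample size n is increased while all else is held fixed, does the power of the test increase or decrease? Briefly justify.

Power increases: a larger n shrinks the standard error σ/√n, moving the sampling distribution under H₁ further from the critical value.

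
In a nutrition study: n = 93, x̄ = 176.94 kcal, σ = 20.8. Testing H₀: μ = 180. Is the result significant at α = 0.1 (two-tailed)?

z = (176.94 - 180)/(20.8/√93) = -1.419. Since |z| ≤ 1.645, not significant at α = 0.1.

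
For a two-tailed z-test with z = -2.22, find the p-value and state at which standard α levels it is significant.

p = 2·P(Z > |-2.22|) = 2·(1 - Φ(2.22)) ≈ 0.0264. Significant at α = 0.1; Significant at α = 0.05.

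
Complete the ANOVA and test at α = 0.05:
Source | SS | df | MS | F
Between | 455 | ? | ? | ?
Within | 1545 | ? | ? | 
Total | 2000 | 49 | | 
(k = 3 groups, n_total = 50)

df_between = 2, df_within = 47. MS_between = 227.5, MS_within = 32.87. F = 6.921, F_crit ≈ 3.195. Reject H₀.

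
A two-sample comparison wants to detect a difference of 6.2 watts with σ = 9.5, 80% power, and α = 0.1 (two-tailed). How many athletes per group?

n per group = 2(z_α/2 + z_β)²σ²/d² = 2×(1.645 + 0.84)²×9.5²/6.2² = 29.0 → n = 29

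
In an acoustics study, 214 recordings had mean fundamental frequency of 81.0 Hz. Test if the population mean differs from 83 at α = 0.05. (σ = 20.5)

z = (x̄ - μ₀)/(σ/√n) = (81.0 - 83)/(20.5/√214) = -1.427. Critical value: ±1.96. Since |-1.427| ≤ 1.96, Fail to reject H₀.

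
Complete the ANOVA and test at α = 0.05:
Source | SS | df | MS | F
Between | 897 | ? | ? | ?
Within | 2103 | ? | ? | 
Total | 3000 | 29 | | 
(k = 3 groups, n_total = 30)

df_between = 2, df_within = 27. MS_between = 448.5, MS_within = 77.89. F = 5.758, F_crit ≈ 3.354. Reject H₀.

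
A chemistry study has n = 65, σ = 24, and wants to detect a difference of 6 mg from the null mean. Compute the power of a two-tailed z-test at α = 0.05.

SE = σ/√n = 24/√65 = 2.977. Non-centrality λ = d/SE = 6/2.977 = 2.016. Power ≈ Φ(λ - z_{α/2}) = Φ(2.016 - 1.96) = Φ(0.056) = 0.522.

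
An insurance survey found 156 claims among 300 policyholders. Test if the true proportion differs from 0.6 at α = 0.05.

p̂ = 0.52, p₀ = 0.6. z = (p̂ - p₀)/√(p₀(1-p₀)/n) = -2.828. Critical: ±1.96. Reject H₀.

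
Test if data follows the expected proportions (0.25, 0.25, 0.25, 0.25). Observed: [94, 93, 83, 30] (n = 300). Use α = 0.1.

Expected: [75.0, 75.0, 75.0, 75.0]. χ² = 36.987. df = 3, critical = 6.251. Reject H₀.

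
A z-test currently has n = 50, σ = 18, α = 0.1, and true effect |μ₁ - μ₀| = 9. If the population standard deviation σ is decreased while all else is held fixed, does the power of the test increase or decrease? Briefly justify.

Power increases: a smaller σ shrinks the standard error σ/√n, moving the sampling distribution under H₁ further from the critical value.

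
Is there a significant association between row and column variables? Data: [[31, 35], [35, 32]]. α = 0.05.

χ² = 0.369. df = 1, critical = 3.841. Fail to reject H₀. No evidence of dependence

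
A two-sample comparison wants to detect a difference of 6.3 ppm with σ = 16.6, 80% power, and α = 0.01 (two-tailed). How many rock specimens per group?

n per group = 2(z_α/2 + z_β)²σ²/d² = 2×(2.576 + 0.84)²×16.6²/6.3² = 162.03 → n = 163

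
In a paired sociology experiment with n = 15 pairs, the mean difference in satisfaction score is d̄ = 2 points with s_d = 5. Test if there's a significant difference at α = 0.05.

t = d̄/(s_d/√n) = 2/(5/√15) = 1.549. df = 14, critical t = ±2.145. Fail to reject H₀.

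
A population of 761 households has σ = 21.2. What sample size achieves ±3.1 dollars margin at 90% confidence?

Without FPC: n₀ = (1.645×21.2/3.1)² = 126.555. With FPC: n = n₀N/(n₀+N-1) = 108.6 → n = 109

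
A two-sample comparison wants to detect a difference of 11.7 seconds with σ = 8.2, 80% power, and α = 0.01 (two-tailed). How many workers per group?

n per group = 2(z_α/2 + z_β)²σ²/d² = 2×(2.576 + 0.84)²×8.2²/11.7² = 11.5 → n = 12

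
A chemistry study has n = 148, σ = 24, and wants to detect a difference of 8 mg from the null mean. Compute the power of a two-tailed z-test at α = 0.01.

SE = σ/√n = 24/√148 = 1.973. Non-centrality λ = d/SE = 8/1.973 = 4.055. Power ≈ Φ(λ - z_{α/2}) = Φ(4.055 - 2.576) = Φ(1.479) = 0.93.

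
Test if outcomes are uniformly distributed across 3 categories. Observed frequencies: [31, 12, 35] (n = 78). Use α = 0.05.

Expected = 26 each. χ² = Σ(O-E)²/E = 11.615. df = 2, critical value = 5.991. Reject H₀.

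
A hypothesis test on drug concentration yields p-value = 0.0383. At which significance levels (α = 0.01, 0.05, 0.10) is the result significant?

p = 0.0383. Significant at: α = 0.05, 0.1.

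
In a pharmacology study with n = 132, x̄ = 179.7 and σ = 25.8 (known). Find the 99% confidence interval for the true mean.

CI = x̄ ± z*(σ/√n) = 179.7 ± 2.576(25.8/√132) = 179.7 ± 5.78 = (173.92, 185.48)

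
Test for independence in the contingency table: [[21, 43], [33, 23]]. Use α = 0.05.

χ² = 8.231. df = 1, critical = 3.841. Reject H₀. Variables are dependent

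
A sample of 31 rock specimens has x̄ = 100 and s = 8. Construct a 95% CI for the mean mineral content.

CI = x̄ ± t*(s/√n) = 100 ± 2.042(8/√31) = (97.07, 102.93)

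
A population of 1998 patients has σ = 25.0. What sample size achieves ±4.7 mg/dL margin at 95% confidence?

Without FPC: n₀ = (1.96×25.0/4.7)² = 108.692. With FPC: n = n₀N/(n₀+N-1) = 103.1 → n = 104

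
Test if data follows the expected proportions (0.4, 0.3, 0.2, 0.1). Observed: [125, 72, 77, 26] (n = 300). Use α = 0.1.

Expected: [120.0, 90.0, 60.0, 30.0]. χ² = 9.158. df = 3, critical = 6.251. Reject H₀.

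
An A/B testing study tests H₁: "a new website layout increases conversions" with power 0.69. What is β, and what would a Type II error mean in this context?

β = 1 - power = 1 - 0.69 = 0.31. A Type II error is failing to reject H₀ when H₀ is false (false negative) — here, failing to conclude that a new website layout increases conversions when in fact it is true. Consequence: discarding a layout that would have improved conversions — lost revenue.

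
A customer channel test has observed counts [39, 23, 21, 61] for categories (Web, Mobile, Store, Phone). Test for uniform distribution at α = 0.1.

Expected = 36 each. χ² = Σ(O-E)²/E = 28.556. df = 3, critical value = 6.251. Reject H₀.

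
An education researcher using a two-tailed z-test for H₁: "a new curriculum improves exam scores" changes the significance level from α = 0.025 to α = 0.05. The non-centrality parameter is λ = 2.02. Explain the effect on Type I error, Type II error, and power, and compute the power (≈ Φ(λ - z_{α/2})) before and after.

Increasing α from 0.025 to 0.05:
• Type I error rate increases (α is the Type I rate by definition).
• Critical value moves from z_{α/2} = 2.241 to 1.96, so power = Φ(λ - z_{α/2}) goes from Φ(2.02 - 2.241) = 0.413 to Φ(2.02 - 1.96) = 0.524.
• Type II error rate β = 1 - power therefore decreases (0.587 → 0.476).
Appropriate when false negatives are costly — here, keeping the old curriculum when the new one would have helped students.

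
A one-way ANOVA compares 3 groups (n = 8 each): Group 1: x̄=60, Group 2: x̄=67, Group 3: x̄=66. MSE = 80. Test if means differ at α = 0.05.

Grand mean = 64.33. SS_between = 229.33, MS_between = 114.67. F = 1.433, F_crit ≈ 3.467. Fail to reject H₀.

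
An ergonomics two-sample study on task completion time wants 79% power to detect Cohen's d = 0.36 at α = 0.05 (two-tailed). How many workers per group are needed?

z_{α/2} = 1.96, z_β = Φ⁻¹(0.79) = 0.806. For small effect (d = 0.36): n per group = 2(z_{α/2} + z_β)²/d² = 2(1.96 + 0.806)²/0.36² = 118.1 → 119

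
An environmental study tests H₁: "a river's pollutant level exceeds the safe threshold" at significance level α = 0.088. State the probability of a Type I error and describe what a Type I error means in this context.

P(Type I error) = α = 0.088. A Type I error is rejecting H₀ when H₀ is actually true (false positive) — here, concluding that a river's pollutant level exceeds the safe threshold when in fact this is not the case. Consequence: shutting down a compliant factory unnecessarily.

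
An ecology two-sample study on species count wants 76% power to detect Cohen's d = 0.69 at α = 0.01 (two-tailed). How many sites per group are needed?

z_{α/2} = 2.576, z_β = Φ⁻¹(0.76) = 0.706. For medium effect (d = 0.69): n per group = 2(z_{α/2} + z_β)²/d² = 2(2.576 + 0.706)²/0.69² = 45.2 → 46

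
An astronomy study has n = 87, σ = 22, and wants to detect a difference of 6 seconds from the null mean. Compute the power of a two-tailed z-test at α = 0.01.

SE = σ/√n = 22/√87 = 2.359. Non-centrality λ = d/SE = 6/2.359 = 2.544. Power ≈ Φ(λ - z_{α/2}) = Φ(2.544 - 2.576) = Φ(-0.032) = 0.487.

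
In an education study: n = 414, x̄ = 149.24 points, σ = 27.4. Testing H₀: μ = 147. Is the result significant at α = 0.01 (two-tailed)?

z = (149.24 - 147)/(27.4/√414) = 1.663. Since |z| ≤ 2.576, not significant at α = 0.01.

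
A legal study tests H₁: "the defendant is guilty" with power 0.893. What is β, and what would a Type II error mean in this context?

β = 1 - power = 1 - 0.893 = 0.107. A Type II error is failing to reject H₀ when H₀ is false (false negative) — here, failing to conclude that the defendant is guilty when in fact it is true. Consequence: acquitting a guilty person.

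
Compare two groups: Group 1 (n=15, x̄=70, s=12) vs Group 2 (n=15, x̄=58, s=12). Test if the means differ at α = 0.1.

Pooled sp = 12.0. t = 2.739, df = 28. Critical t = ±1.701. Reject H₀.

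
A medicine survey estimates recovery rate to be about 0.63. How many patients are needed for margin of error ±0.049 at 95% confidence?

n = z²p(1-p)/E² = 1.96²×0.63×0.37/0.049² = 373.0 → n = 373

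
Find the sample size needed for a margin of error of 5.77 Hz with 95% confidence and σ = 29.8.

n = (z*σ/E)² = (1.96×29.8/5.77)² = 102.5 → n = 103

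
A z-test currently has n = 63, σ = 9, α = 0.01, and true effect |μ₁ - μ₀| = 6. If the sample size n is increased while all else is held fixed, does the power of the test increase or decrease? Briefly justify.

Power increases: a larger n shrinks the standard error σ/√n, moving the sampling distribution under H₁ further from the critical value.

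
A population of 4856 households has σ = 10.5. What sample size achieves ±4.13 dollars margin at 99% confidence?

Without FPC: n₀ = (2.576×10.5/4.13)² = 42.891. With FPC: n = n₀N/(n₀+N-1) = 42.5 → n = 43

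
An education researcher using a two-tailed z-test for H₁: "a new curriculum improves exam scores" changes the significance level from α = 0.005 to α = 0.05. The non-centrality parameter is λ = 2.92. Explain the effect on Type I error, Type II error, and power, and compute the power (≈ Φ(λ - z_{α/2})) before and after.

Increasing α from 0.005 to 0.05:
• Type I error rate increases (α is the Type I rate by definition).
• Critical value moves from z_{α/2} = 2.807 to 1.96, so power = Φ(λ - z_{α/2}) goes from Φ(2.92 - 2.807) = 0.545 to Φ(2.92 - 1.96) = 0.831.
• Type II error rate β = 1 - power therefore decreases (0.455 → 0.169).
Appropriate when false negatives are costly — here, keeping the old curriculum when the new one would have helped students.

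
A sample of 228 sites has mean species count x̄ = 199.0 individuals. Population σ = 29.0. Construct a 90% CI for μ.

CI = x̄ ± z*(σ/√n) = 199.0 ± 1.645(29.0/√228) = 199.0 ± 3.16 = (195.84, 202.16)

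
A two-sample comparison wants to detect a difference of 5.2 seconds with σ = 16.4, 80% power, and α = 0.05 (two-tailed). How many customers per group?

n per group = 2(z_α/2 + z_β)²σ²/d² = 2×(1.96 + 0.84)²×16.4²/5.2² = 156.0 → n = 156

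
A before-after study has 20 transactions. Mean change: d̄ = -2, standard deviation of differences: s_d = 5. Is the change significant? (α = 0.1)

t = d̄/(s_d/√n) = -2/(5/√20) = -1.789. df = 19, critical t = ±1.729. Reject H₀.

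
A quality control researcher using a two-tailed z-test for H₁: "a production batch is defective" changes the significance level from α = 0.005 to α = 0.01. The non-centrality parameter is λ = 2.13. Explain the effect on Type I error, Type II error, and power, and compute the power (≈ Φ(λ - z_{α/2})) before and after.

Increasing α from 0.005 to 0.01:
• Type I error rate increases (α is the Type I rate by definition).
• Critical value moves from z_{α/2} = 2.807 to 2.576, so power = Φ(λ - z_{α/2}) goes from Φ(2.13 - 2.807) = 0.249 to Φ(2.13 - 2.576) = 0.328.
• Type II error rate β = 1 - power therefore decreases (0.751 → 0.672).
Appropriate when false negatives are costly — here, shipping a defective batch — faulty products reach customers.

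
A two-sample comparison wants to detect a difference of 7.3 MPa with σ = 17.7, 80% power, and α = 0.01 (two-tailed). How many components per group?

n per group = 2(z_α/2 + z_β)²σ²/d² = 2×(2.576 + 0.84)²×17.7²/7.3² = 137.2 → n = 138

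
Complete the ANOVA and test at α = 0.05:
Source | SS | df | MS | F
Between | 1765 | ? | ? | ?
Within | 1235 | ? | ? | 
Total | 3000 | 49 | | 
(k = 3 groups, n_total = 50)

df_between = 2, df_within = 47. MS_between = 882.5, MS_within = 26.28. F = 33.585, F_crit ≈ 3.195. Reject H₀.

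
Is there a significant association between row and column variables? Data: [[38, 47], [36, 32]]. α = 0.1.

χ² = 1.026. df = 1, critical = 2.706. Fail to reject H₀. No evidence of dependence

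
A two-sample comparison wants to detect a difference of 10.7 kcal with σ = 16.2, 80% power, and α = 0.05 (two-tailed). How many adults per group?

n per group = 2(z_α/2 + z_β)²σ²/d² = 2×(1.96 + 0.84)²×16.2²/10.7² = 35.9 → n = 36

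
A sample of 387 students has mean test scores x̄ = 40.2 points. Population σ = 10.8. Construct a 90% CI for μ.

CI = x̄ ± z*(σ/√n) = 40.2 ± 1.645(10.8/√387) = 40.2 ± 0.9 = (39.3, 41.1)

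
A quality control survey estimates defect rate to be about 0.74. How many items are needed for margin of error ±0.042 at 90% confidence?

n = z²p(1-p)/E² = 1.645²×0.74×0.26/0.042² = 295.1 → n = 296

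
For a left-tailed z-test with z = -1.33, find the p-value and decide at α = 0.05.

p = P(Z < -1.33) = Φ(-1.33) ≈ 0.0918. Since p ≥ 0.05, fail to reject H₀ (not significant) at α = 0.05.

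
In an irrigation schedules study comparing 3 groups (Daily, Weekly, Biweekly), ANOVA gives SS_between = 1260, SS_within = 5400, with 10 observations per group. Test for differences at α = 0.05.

df_between = 2, df_within = 27. F = MS_between/MS_within = 630.0/200.0 = 3.15. F_crit ≈ 3.354. Fail to reject H₀.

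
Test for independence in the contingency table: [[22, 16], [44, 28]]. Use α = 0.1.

χ² = 0.107. df = 1, critical = 2.706. Fail to reject H₀. No evidence of dependence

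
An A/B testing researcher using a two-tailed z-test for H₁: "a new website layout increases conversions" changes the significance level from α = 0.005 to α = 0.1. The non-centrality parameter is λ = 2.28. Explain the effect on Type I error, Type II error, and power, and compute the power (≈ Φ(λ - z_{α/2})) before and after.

Increasing α from 0.005 to 0.1:
• Type I error rate increases (α is the Type I rate by definition).
• Critical value moves from z_{α/2} = 2.807 to 1.645, so power = Φ(λ - z_{α/2}) goes from Φ(2.28 - 2.807) = 0.299 to Φ(2.28 - 1.645) = 0.737.
• Type II error rate β = 1 - power therefore decreases (0.701 → 0.263).
Appropriate when false negatives are costly — here, discarding a layout that would have improved conversions — lost revenue.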